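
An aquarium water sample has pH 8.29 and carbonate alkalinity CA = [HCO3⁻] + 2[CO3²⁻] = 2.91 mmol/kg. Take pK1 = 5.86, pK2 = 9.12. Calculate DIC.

DIC = 2.59 mmol/kg

CA = [HCO3⁻] + 2[CO3²⁻] = (α₁ + 2α₂)·DIC
At pH 8.29: [H⁺]/K1 = 10^-2.43 = 0.0037154, K2/[H⁺] = 10^-0.83 = 0.14791
α₁ = 1/(1 + 0.0037154 + 0.14791) = 1/1.1516 = 0.8683; α₂ = α₁·K2/[H⁺] = 0.1284
α₁ + 2α₂ = 1.1252
DIC = CA / (α₁ + 2α₂) = 2.91 / 1.1252 = 2.59 mmol/kg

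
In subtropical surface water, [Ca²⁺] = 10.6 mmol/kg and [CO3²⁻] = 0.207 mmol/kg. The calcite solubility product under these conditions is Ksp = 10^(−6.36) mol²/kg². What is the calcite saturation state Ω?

Ω = 5.03

Ksp = 10^(−6.36) = 4.365×10^-7
Ω = [Ca²⁺][CO3²⁻]/Ksp = (10.6×10^-3)(0.207×10^-3) / 4.365×10^-7 = 5.03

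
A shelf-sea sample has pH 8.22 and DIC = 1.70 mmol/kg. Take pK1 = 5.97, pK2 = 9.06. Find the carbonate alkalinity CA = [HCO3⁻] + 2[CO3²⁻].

CA = 1.91 mmol/kg

CA = [HCO3⁻] + 2[CO3²⁻] = (α₁ + 2α₂)·DIC
At pH 8.22: [H⁺]/K1 = 10^-2.25 = 0.0056234, K2/[H⁺] = 10^-0.84 = 0.14454
α₁ = 1/(1 + 0.0056234 + 0.14454) = 1/1.1502 = 0.8694; α₂ = α₁·K2/[H⁺] = 0.1257
α₁ + 2α₂ = 1.1208
CA = 1.1208 × 1.70 = 1.91 mmol/kg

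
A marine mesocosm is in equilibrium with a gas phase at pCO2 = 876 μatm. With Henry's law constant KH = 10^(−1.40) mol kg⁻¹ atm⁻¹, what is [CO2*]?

KH = 10^(−1.40) = 3.981×10^-2 mol kg⁻¹ atm⁻¹
[CO2*] = KH · pCO2 = 3.981×10^-2 × 876×10^-6 atm = 3.49×10^-5 mol/kg

[CO2*] = 34.9 μmol/kg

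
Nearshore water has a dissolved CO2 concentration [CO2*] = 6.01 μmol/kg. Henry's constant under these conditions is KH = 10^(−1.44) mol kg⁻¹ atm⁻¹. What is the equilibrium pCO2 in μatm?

KH = 10^(−1.44) = 3.631×10^-2 mol kg⁻¹ atm⁻¹
pCO2 = [CO2*]/KH = 6.01×10^-6 / 3.631×10^-2 = 1.66×10^-4 atm = 166 μatm

pCO2 = 166 μatm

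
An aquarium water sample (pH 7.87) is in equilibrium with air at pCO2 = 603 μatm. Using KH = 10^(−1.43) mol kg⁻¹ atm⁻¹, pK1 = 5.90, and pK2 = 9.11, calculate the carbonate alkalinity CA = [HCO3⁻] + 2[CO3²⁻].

CA = 2.33 mmol/kg

[CO2*] = KH · pCO2 = 10^(−1.43) × 603×10^-6 = 2.240×10^-5 mol/kg
α₀ = 1/(1 + K1/[H⁺] + K1K2/[H⁺]²) = 1/(1 + 10^+1.97 + 10^+0.73) = 0.01003
DIC = [CO2*]/α₀ = 2.240×10^-5 / 0.01003 = 2.234 mmol/kg
CA = (α₁ + 2α₂)·DIC = (0.9361 + 2×0.05387) × 2.234 = 2.33 mmol/kg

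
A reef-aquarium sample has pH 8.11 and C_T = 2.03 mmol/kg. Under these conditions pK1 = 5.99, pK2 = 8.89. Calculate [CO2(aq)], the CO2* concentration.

[CO2*] = 13.1 μmol/kg

α₀ = 1 / (1 + K1/[H⁺] + K1K2/[H⁺]²) = 1 / (1 + 10^+2.12 + 10^+1.34)
   = 1 / (1 + 131.83 + 21.878) = 1/154.70 = 0.006464
[CO2*] = α₀ × DIC = 0.006464 × 2.03 = 0.0131 mmol/kg = 13.1 μmol/kg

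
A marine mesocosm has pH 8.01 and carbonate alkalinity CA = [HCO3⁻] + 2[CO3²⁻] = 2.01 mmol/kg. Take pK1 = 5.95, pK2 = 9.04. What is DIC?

DIC = 1.87 mmol/kg

CA = [HCO3⁻] + 2[CO3²⁻] = (α₁ + 2α₂)·DIC
At pH 8.01: [H⁺]/K1 = 10^-2.06 = 0.0087096, K2/[H⁺] = 10^-1.03 = 0.093325
α₁ = 1/(1 + 0.0087096 + 0.093325) = 1/1.1020 = 0.9074; α₂ = α₁·K2/[H⁺] = 0.08468
α₁ + 2α₂ = 1.0768
DIC = CA / (α₁ + 2α₂) = 2.01 / 1.0768 = 1.87 mmol/kg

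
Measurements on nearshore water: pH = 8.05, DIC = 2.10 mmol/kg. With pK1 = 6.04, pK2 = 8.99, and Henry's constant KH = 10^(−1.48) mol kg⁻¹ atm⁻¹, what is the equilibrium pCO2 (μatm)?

α₀ = 1 / (1 + K1/[H⁺] + K1K2/[H⁺]²) = 1 / (1 + 10^+2.01 + 10^+1.07)
   = 1 / (1 + 102.33 + 11.749) = 1/115.08 = 0.008690
[CO2*] = α₀ × DIC = 0.008690 × 2.10 = 0.01825 mmol/kg = 18.25 μmol/kg
pCO2 = [CO2*]/KH = 1.825×10^-5 / 3.311×10^-2 = 551 μatm

pCO2 = 551 μatm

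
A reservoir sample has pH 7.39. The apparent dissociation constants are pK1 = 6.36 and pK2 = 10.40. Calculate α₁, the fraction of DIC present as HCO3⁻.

α₁ = 1 / (1 + [H⁺]/K1 + K2/[H⁺]) = 1 / (1 + 10^-1.03 + 10^-3.01)
   = 1 / (1 + 0.093325 + 0.00097724) = 1/1.0943 = 0.9138

α₁ = 0.914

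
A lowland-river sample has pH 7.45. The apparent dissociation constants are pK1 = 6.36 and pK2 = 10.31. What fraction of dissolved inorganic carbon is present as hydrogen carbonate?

α₁ = 1 / (1 + [H⁺]/K1 + K2/[H⁺]) = 1 / (1 + 10^-1.09 + 10^-2.86)
   = 1 / (1 + 0.081283 + 0.0013804) = 1/1.0827 = 0.9236

α₁ = 0.924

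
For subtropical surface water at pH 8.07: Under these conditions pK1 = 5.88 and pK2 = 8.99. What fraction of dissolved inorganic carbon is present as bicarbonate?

α₁ = 0.888

α₁ = 1 / (1 + [H⁺]/K1 + K2/[H⁺]) = 1 / (1 + 10^-2.19 + 10^-0.92)
   = 1 / (1 + 0.0064565 + 0.12023) = 1/1.1267 = 0.8876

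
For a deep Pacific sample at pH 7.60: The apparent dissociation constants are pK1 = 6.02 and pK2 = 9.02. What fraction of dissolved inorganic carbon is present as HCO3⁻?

α₁ = 1 / (1 + [H⁺]/K1 + K2/[H⁺]) = 1 / (1 + 10^-1.58 + 10^-1.42)
   = 1 / (1 + 0.026303 + 0.038019) = 1/1.0643 = 0.9396

α₁ = 0.940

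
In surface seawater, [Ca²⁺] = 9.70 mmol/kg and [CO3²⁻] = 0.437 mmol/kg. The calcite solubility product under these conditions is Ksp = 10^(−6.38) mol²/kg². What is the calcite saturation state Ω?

Ksp = 10^(−6.38) = 4.169×10^-7
Ω = [Ca²⁺][CO3²⁻]/Ksp = (9.70×10^-3)(0.437×10^-3) / 4.169×10^-7 = 10.2

Ω = 10.2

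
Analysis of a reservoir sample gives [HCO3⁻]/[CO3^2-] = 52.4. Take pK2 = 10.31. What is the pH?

pH = 8.59

From K2 = [H⁺][CO3^2-]/[HCO3⁻]:  pH = pK2 − log₁₀([HCO3⁻]/[CO3^2-])
log₁₀(52.4) = +1.719
pH = 10.31 − (+1.719) = 8.59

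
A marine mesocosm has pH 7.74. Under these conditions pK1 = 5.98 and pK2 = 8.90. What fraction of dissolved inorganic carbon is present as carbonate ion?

α₂ = 1 / (1 + [H⁺]/K2 + [H⁺]²/(K1K2)) = 1 / (1 + 10^+1.16 + 10^-0.60)
   = 1 / (1 + 14.454 + 0.25119) = 1/15.706 = 0.06367

α₂ = 0.0637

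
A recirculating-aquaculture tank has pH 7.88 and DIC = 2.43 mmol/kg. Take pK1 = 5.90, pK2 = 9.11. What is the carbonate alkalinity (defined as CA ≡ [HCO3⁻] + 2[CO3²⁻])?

CA = [HCO3⁻] + 2[CO3²⁻] = (α₁ + 2α₂)·DIC
At pH 7.88: [H⁺]/K1 = 10^-1.98 = 0.010471, K2/[H⁺] = 10^-1.23 = 0.058884
α₁ = 1/(1 + 0.010471 + 0.058884) = 1/1.0694 = 0.9351; α₂ = α₁·K2/[H⁺] = 0.05507
α₁ + 2α₂ = 1.0453
CA = 1.0453 × 2.43 = 2.54 mmol/kg

CA = 2.54 mmol/kg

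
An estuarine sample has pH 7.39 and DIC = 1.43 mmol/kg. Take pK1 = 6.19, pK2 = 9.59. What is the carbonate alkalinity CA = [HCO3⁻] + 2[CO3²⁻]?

CA = 1.35 mmol/kg

CA = [HCO3⁻] + 2[CO3²⁻] = (α₁ + 2α₂)·DIC
At pH 7.39: [H⁺]/K1 = 10^-1.20 = 0.063096, K2/[H⁺] = 10^-2.20 = 0.0063096
α₁ = 1/(1 + 0.063096 + 0.0063096) = 1/1.0694 = 0.9351; α₂ = α₁·K2/[H⁺] = 0.005900
α₁ + 2α₂ = 0.9469
CA = 0.9469 × 1.43 = 1.35 mmol/kg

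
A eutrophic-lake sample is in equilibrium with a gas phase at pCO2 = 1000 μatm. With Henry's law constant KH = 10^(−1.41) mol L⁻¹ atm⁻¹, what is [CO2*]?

[CO2*] = 38.9 μmol/L

KH = 10^(−1.41) = 3.890×10^-2 mol L⁻¹ atm⁻¹
[CO2*] = KH · pCO2 = 3.890×10^-2 × 1000×10^-6 atm = 3.89×10^-5 mol/L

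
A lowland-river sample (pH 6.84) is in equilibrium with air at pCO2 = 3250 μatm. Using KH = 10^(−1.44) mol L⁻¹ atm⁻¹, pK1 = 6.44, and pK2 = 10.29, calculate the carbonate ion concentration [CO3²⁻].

[CO2*] = KH · pCO2 = 10^(−1.44) × 3250×10^-6 = 1.180×10^-4 mol/L
α₀ = 1/(1 + K1/[H⁺] + K1K2/[H⁺]²) = 1/(1 + 10^+0.40 + 10^-3.05) = 0.2847
DIC = [CO2*]/α₀ = 1.180×10^-4 / 0.2847 = 0.4145 mmol/L
[CO3²⁻] = α₂·DIC; α₂ = 0.0002537, so [CO3²⁻] = 0.0002537 × 0.4145 = 0.000105 mmol/L = 0.105 μmol/L

[CO3²⁻] = 0.105 μmol/L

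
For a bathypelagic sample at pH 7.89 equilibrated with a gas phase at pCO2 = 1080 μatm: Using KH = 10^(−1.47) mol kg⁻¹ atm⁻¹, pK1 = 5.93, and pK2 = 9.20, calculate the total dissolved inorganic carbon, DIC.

[CO2*] = KH · pCO2 = 10^(−1.47) × 1080×10^-6 = 3.660×10^-5 mol/kg
α₀ = 1/(1 + K1/[H⁺] + K1K2/[H⁺]²) = 1/(1 + 10^+1.96 + 10^+0.65) = 0.01034
DIC = [CO2*]/α₀ = 3.660×10^-5 / 0.01034 = 3.54 mmol/kg

DIC = 3.54 mmol/kg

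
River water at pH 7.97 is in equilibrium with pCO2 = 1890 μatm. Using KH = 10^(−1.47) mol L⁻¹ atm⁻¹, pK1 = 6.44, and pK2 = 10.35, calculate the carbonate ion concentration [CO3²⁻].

[CO2*] = KH · pCO2 = 10^(−1.47) × 1890×10^-6 = 6.404×10^-5 mol/L
α₀ = 1/(1 + K1/[H⁺] + K1K2/[H⁺]²) = 1/(1 + 10^+1.53 + 10^-0.85) = 0.02855
DIC = [CO2*]/α₀ = 6.404×10^-5 / 0.02855 = 2.243 mmol/L
[CO3²⁻] = α₂·DIC; α₂ = 0.004033, so [CO3²⁻] = 0.004033 × 2.243 = 0.00905 mmol/L = 9.05 μmol/L

[CO3²⁻] = 9.05 μmol/L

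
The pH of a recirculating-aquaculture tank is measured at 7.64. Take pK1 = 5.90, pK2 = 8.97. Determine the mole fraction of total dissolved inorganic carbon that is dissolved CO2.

α₀ = 0.0171

α₀ = 1 / (1 + K1/[H⁺] + K1K2/[H⁺]²) = 1 / (1 + 10^+1.74 + 10^+0.41)
   = 1 / (1 + 54.954 + 2.5704) = 1/58.524 = 0.01709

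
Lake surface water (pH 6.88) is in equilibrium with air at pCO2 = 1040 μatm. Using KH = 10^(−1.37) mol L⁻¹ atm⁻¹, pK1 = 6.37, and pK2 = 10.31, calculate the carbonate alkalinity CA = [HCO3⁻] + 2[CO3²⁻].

[CO2*] = KH · pCO2 = 10^(−1.37) × 1040×10^-6 = 4.436×10^-5 mol/L
α₀ = 1/(1 + K1/[H⁺] + K1K2/[H⁺]²) = 1/(1 + 10^+0.51 + 10^-2.92) = 0.2360
DIC = [CO2*]/α₀ = 4.436×10^-5 / 0.2360 = 0.1880 mmol/L
CA = (α₁ + 2α₂)·DIC = (0.7637 + 2×0.0002837) × 0.1880 = 0.144 mmol/L

CA = 0.144 mmol/L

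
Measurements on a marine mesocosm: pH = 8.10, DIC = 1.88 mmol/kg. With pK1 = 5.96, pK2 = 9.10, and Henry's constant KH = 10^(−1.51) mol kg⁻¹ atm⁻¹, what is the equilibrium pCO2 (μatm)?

pCO2 = 398 μatm

α₀ = 1 / (1 + K1/[H⁺] + K1K2/[H⁺]²) = 1 / (1 + 10^+2.14 + 10^+1.14)
   = 1 / (1 + 138.04 + 13.804) = 1/152.84 = 0.006543
[CO2*] = α₀ × DIC = 0.006543 × 1.88 = 0.01230 mmol/kg = 12.30 μmol/kg
pCO2 = [CO2*]/KH = 1.230×10^-5 / 3.090×10^-2 = 398 μatm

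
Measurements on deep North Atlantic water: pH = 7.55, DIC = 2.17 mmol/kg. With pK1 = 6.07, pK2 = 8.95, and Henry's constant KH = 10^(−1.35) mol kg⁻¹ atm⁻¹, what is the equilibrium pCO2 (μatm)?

α₀ = 1 / (1 + K1/[H⁺] + K1K2/[H⁺]²) = 1 / (1 + 10^+1.48 + 10^+0.08)
   = 1 / (1 + 30.200 + 1.2023) = 1/32.402 = 0.03086
[CO2*] = α₀ × DIC = 0.03086 × 2.17 = 0.06697 mmol/kg
pCO2 = [CO2*]/KH = 6.697×10^-5 / 4.467×10^-2 = 1500 μatm

pCO2 = 1500 μatm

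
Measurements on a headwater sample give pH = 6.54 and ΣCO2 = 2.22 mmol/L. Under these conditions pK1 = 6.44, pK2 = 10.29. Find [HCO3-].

α₁ = 1 / (1 + [H⁺]/K1 + K2/[H⁺]) = 1 / (1 + 10^-0.10 + 10^-3.75)
   = 1 / (1 + 0.79433 + 0.00017783) = 1/1.7945 = 0.5573
[HCO3⁻] = α₁ × DIC = 0.5573 × 2.22 = 1.24 mmol/L

[HCO3⁻] = 1.24 mmol/L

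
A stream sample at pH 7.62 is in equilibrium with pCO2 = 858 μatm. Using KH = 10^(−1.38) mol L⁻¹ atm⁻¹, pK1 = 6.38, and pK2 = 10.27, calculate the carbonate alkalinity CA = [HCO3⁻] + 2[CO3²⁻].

[CO2*] = KH · pCO2 = 10^(−1.38) × 858×10^-6 = 3.577×10^-5 mol/L
α₀ = 1/(1 + K1/[H⁺] + K1K2/[H⁺]²) = 1/(1 + 10^+1.24 + 10^-1.41) = 0.05430
DIC = [CO2*]/α₀ = 3.577×10^-5 / 0.05430 = 0.6587 mmol/L
CA = (α₁ + 2α₂)·DIC = (0.9436 + 2×0.002112) × 0.6587 = 0.624 mmol/L

CA = 0.624 mmol/L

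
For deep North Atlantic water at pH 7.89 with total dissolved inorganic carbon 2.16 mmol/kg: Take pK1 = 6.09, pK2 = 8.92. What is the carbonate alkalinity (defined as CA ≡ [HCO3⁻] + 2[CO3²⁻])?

CA = 2.31 mmol/kg

CA = [HCO3⁻] + 2[CO3²⁻] = (α₁ + 2α₂)·DIC
At pH 7.89: [H⁺]/K1 = 10^-1.80 = 0.015849, K2/[H⁺] = 10^-1.03 = 0.093325
α₁ = 1/(1 + 0.015849 + 0.093325) = 1/1.1092 = 0.9016; α₂ = α₁·K2/[H⁺] = 0.08414
α₁ + 2α₂ = 1.0699
CA = 1.0699 × 2.16 = 2.31 mmol/kg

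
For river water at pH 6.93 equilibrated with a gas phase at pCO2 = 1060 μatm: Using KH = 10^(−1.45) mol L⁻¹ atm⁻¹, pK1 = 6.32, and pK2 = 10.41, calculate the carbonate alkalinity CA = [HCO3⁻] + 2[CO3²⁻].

CA = 0.153 mmol/L

[CO2*] = KH · pCO2 = 10^(−1.45) × 1060×10^-6 = 3.761×10^-5 mol/L
α₀ = 1/(1 + K1/[H⁺] + K1K2/[H⁺]²) = 1/(1 + 10^+0.61 + 10^-2.87) = 0.1970
DIC = [CO2*]/α₀ = 3.761×10^-5 / 0.1970 = 0.1909 mmol/L
CA = (α₁ + 2α₂)·DIC = (0.8027 + 2×0.0002658) × 0.1909 = 0.153 mmol/L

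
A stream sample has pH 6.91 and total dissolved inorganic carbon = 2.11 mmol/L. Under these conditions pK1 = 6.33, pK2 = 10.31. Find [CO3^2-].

α₂ = 1 / (1 + [H⁺]/K2 + [H⁺]²/(K1K2)) = 1 / (1 + 10^+3.40 + 10^+2.82)
   = 1 / (1 + 2511.9 + 660.69) = 1/3173.6 = 0.0003151
[CO3²⁻] = α₂ × DIC = 0.0003151 × 2.11 = 0.000665 mmol/L = 0.665 μmol/L

[CO3²⁻] = 0.665 μmol/L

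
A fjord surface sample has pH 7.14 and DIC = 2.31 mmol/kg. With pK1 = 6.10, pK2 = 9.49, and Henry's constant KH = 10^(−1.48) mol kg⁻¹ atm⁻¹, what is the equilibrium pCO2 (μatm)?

α₀ = 1 / (1 + K1/[H⁺] + K1K2/[H⁺]²) = 1 / (1 + 10^+1.04 + 10^-1.31)
   = 1 / (1 + 10.965 + 0.048978) = 1/12.014 = 0.08324
[CO2*] = α₀ × DIC = 0.08324 × 2.31 = 0.1923 mmol/kg
pCO2 = [CO2*]/KH = 1.923×10^-4 / 3.311×10^-2 = 5810 μatm

pCO2 = 5810 μatm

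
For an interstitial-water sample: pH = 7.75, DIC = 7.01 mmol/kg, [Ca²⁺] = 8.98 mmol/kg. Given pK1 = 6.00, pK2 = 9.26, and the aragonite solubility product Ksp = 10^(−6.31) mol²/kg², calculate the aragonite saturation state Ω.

α₂ = 1 / (1 + [H⁺]/K2 + [H⁺]²/(K1K2)) = 1 / (1 + 10^+1.51 + 10^-0.24)
   = 1 / (1 + 32.359 + 0.57544) = 1/33.935 = 0.02947
[CO3²⁻] = α₂ × DIC = 0.02947 × 7.01 = 0.2066 mmol/kg
Ksp = 10^(−6.31) = 4.898×10^-7
Ω = [Ca²⁺][CO3²⁻]/Ksp = (8.98×10^-3)(2.066×10^-4) / 4.898×10^-7 = 3.79

Ω = 3.79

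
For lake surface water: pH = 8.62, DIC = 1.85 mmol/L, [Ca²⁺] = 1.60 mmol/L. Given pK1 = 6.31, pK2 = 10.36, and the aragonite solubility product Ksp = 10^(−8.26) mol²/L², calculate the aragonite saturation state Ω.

α₂ = 1 / (1 + [H⁺]/K2 + [H⁺]²/(K1K2)) = 1 / (1 + 10^+1.74 + 10^-0.57)
   = 1 / (1 + 54.954 + 0.26915) = 1/56.223 = 0.01779
[CO3²⁻] = α₂ × DIC = 0.01779 × 1.85 = 0.03290 mmol/L
Ksp = 10^(−8.26) = 5.495×10^-9
Ω = [Ca²⁺][CO3²⁻]/Ksp = (1.60×10^-3)(3.290×10^-5) / 5.495×10^-9 = 9.58

Ω = 9.58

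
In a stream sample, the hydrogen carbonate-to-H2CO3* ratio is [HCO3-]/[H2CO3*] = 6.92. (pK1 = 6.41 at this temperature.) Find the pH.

pH = 7.25

From K1 = [H⁺][HCO3-]/[H2CO3*]:  pH = pK1 + log₁₀([HCO3-]/[H2CO3*])
log₁₀(6.92) = +0.840
pH = 6.41 + (+0.840) = 7.25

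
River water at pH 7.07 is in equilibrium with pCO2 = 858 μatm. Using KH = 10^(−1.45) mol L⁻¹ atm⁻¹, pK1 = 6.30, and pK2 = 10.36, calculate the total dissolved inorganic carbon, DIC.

DIC = 0.210 mmol/L

[CO2*] = KH · pCO2 = 10^(−1.45) × 858×10^-6 = 3.044×10^-5 mol/L
α₀ = 1/(1 + K1/[H⁺] + K1K2/[H⁺]²) = 1/(1 + 10^+0.77 + 10^-2.52) = 0.1451
DIC = [CO2*]/α₀ = 3.044×10^-5 / 0.1451 = 0.210 mmol/L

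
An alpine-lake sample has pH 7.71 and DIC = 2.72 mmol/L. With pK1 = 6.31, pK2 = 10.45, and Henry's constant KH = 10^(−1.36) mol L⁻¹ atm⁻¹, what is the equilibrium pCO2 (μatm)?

pCO2 = 2380 μatm

α₀ = 1 / (1 + K1/[H⁺] + K1K2/[H⁺]²) = 1 / (1 + 10^+1.40 + 10^-1.34)
   = 1 / (1 + 25.119 + 0.045709) = 1/26.165 = 0.03822
[CO2*] = α₀ × DIC = 0.03822 × 2.72 = 0.1040 mmol/L
pCO2 = [CO2*]/KH = 1.040×10^-4 / 4.365×10^-2 = 2380 μatm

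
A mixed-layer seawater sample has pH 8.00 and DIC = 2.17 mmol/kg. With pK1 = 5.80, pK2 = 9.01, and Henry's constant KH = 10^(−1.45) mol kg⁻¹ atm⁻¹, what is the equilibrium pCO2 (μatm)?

pCO2 = 350 μatm

α₀ = 1 / (1 + K1/[H⁺] + K1K2/[H⁺]²) = 1 / (1 + 10^+2.20 + 10^+1.19)
   = 1 / (1 + 158.49 + 15.488) = 1/174.98 = 0.005715
[CO2*] = α₀ × DIC = 0.005715 × 2.17 = 0.01240 mmol/kg = 12.40 μmol/kg
pCO2 = [CO2*]/KH = 1.240×10^-5 / 3.548×10^-2 = 350 μatm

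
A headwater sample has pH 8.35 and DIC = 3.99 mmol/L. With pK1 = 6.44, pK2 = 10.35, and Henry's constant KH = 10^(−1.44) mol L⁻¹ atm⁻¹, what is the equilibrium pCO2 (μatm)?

α₀ = 1 / (1 + K1/[H⁺] + K1K2/[H⁺]²) = 1 / (1 + 10^+1.91 + 10^-0.09)
   = 1 / (1 + 81.283 + 0.81283) = 1/83.096 = 0.01203
[CO2*] = α₀ × DIC = 0.01203 × 3.99 = 0.04802 mmol/L
pCO2 = [CO2*]/KH = 4.802×10^-5 / 3.631×10^-2 = 1320 μatm

pCO2 = 1320 μatm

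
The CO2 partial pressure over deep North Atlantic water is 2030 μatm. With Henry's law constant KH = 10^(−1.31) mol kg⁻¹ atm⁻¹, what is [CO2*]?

[CO2*] = 99.4 μmol/kg

KH = 10^(−1.31) = 4.898×10^-2 mol kg⁻¹ atm⁻¹
[CO2*] = KH · pCO2 = 4.898×10^-2 × 2030×10^-6 atm = 9.94×10^-5 mol/kg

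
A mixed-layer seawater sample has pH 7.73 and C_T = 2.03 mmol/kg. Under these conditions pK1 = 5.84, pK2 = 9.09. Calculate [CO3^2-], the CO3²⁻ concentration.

[CO3²⁻] = 0.0839 mmol/kg

α₂ = 1 / (1 + [H⁺]/K2 + [H⁺]²/(K1K2)) = 1 / (1 + 10^+1.36 + 10^-0.53)
   = 1 / (1 + 22.909 + 0.29512) = 1/24.204 = 0.04132
[CO3²⁻] = α₂ × DIC = 0.04132 × 2.03 = 0.0839 mmol/kg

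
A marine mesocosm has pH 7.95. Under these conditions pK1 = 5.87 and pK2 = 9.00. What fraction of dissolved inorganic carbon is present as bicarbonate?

α₁ = 1 / (1 + [H⁺]/K1 + K2/[H⁺]) = 1 / (1 + 10^-2.08 + 10^-1.05)
   = 1 / (1 + 0.0083176 + 0.089125) = 1/1.0974 = 0.9112

α₁ = 0.911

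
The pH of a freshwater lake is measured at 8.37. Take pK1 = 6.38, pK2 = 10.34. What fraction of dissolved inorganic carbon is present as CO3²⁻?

α₂ = 0.0105

α₂ = 1 / (1 + [H⁺]/K2 + [H⁺]²/(K1K2)) = 1 / (1 + 10^+1.97 + 10^-0.02)
   = 1 / (1 + 93.325 + 0.95499) = 1/95.280 = 0.01050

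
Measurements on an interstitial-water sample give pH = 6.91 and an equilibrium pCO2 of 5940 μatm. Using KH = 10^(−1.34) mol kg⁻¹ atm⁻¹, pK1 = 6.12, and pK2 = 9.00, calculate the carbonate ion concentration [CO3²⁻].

[CO3²⁻] = 13.6 μmol/kg

[CO2*] = KH · pCO2 = 10^(−1.34) × 5940×10^-6 = 2.715×10^-4 mol/kg
α₀ = 1/(1 + K1/[H⁺] + K1K2/[H⁺]²) = 1/(1 + 10^+0.79 + 10^-1.30) = 0.1386
DIC = [CO2*]/α₀ = 2.715×10^-4 / 0.1386 = 1.959 mmol/kg
[CO3²⁻] = α₂·DIC; α₂ = 0.006945, so [CO3²⁻] = 0.006945 × 1.959 = 0.0136 mmol/kg = 13.6 μmol/kg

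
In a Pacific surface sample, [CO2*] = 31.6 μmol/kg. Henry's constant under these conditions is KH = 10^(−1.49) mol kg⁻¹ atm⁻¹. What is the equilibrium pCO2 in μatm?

KH = 10^(−1.49) = 3.236×10^-2 mol kg⁻¹ atm⁻¹
pCO2 = [CO2*]/KH = 31.6×10^-6 / 3.236×10^-2 = 9.77×10^-4 atm = 977 μatm

pCO2 = 977 μatm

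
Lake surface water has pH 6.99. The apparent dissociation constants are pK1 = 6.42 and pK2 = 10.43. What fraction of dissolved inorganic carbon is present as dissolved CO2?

α₀ = 1 / (1 + K1/[H⁺] + K1K2/[H⁺]²) = 1 / (1 + 10^+0.57 + 10^-2.87)
   = 1 / (1 + 3.7154 + 0.0013490) = 1/4.7167 = 0.2120

α₀ = 0.212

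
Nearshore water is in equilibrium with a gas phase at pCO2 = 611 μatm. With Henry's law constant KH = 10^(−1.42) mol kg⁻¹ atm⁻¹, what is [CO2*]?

KH = 10^(−1.42) = 3.802×10^-2 mol kg⁻¹ atm⁻¹
[CO2*] = KH · pCO2 = 3.802×10^-2 × 611×10^-6 atm = 2.32×10^-5 mol/kg

[CO2*] = 23.2 μmol/kg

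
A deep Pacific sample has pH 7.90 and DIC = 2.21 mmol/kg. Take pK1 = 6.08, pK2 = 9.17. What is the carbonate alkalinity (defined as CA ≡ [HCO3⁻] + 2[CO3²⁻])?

CA = 2.29 mmol/kg

CA = [HCO3⁻] + 2[CO3²⁻] = (α₁ + 2α₂)·DIC
At pH 7.90: [H⁺]/K1 = 10^-1.82 = 0.015136, K2/[H⁺] = 10^-1.27 = 0.053703
α₁ = 1/(1 + 0.015136 + 0.053703) = 1/1.0688 = 0.9356; α₂ = α₁·K2/[H⁺] = 0.05024
α₁ + 2α₂ = 1.0361
CA = 1.0361 × 2.21 = 2.29 mmol/kg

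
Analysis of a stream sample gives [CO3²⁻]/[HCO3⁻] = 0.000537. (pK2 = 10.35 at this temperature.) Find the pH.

From K2 = [H⁺][CO3²⁻]/[HCO3⁻]:  pH = pK2 + log₁₀([CO3²⁻]/[HCO3⁻])
log₁₀(0.000537) = -3.270
pH = 10.35 + (-3.270) = 7.08

pH = 7.08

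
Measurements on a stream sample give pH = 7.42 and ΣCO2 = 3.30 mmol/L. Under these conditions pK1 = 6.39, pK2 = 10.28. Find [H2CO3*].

α₀ = 1 / (1 + K1/[H⁺] + K1K2/[H⁺]²) = 1 / (1 + 10^+1.03 + 10^-1.83)
   = 1 / (1 + 10.715 + 0.014791) = 1/11.730 = 0.08525
[CO2*] = α₀ × DIC = 0.08525 × 3.30 = 0.281 mmol/L

[CO2*] = 0.281 mmol/L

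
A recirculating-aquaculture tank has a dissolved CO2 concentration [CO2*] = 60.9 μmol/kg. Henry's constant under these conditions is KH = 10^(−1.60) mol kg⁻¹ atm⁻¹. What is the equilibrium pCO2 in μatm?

KH = 10^(−1.60) = 2.512×10^-2 mol kg⁻¹ atm⁻¹
pCO2 = [CO2*]/KH = 60.9×10^-6 / 2.512×10^-2 = 2.42×10^-3 atm = 2420 μatm

pCO2 = 2420 μatm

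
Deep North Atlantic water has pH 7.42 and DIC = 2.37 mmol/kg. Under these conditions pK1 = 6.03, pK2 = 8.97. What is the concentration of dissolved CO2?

α₀ = 1 / (1 + K1/[H⁺] + K1K2/[H⁺]²) = 1 / (1 + 10^+1.39 + 10^-0.16)
   = 1 / (1 + 24.547 + 0.69183) = 1/26.239 = 0.03811
[CO2*] = α₀ × DIC = 0.03811 × 2.37 = 0.0903 mmol/kg

[CO2*] = 0.0903 mmol/kg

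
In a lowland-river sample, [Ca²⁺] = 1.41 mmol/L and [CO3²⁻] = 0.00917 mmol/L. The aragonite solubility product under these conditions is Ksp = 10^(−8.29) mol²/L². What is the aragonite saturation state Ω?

Ksp = 10^(−8.29) = 5.129×10^-9
Ω = [Ca²⁺][CO3²⁻]/Ksp = (1.41×10^-3)(0.00917×10^-3) / 5.129×10^-9 = 2.52

Ω = 2.52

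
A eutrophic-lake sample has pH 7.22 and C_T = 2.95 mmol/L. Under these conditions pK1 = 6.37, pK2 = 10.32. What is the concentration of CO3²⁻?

[CO3²⁻] = 2.05 μmol/L

α₂ = 1 / (1 + [H⁺]/K2 + [H⁺]²/(K1K2)) = 1 / (1 + 10^+3.10 + 10^+2.25)
   = 1 / (1 + 1258.9 + 177.83) = 1/1437.8 = 0.0006955
[CO3²⁻] = α₂ × DIC = 0.0006955 × 2.95 = 0.00205 mmol/L = 2.05 μmol/L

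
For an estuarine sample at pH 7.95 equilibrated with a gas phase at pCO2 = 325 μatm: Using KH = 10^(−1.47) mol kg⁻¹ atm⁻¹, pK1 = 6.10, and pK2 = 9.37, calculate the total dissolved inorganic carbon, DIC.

[CO2*] = KH · pCO2 = 10^(−1.47) × 325×10^-6 = 1.101×10^-5 mol/kg
α₀ = 1/(1 + K1/[H⁺] + K1K2/[H⁺]²) = 1/(1 + 10^+1.85 + 10^+0.43) = 0.01343
DIC = [CO2*]/α₀ = 1.101×10^-5 / 0.01343 = 0.820 mmol/kg

DIC = 0.820 mmol/kg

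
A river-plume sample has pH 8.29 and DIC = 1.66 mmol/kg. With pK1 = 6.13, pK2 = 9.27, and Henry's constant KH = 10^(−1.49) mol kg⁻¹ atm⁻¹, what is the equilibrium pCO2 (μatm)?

α₀ = 1 / (1 + K1/[H⁺] + K1K2/[H⁺]²) = 1 / (1 + 10^+2.16 + 10^+1.18)
   = 1 / (1 + 144.54 + 15.136) = 1/160.68 = 0.006224
[CO2*] = α₀ × DIC = 0.006224 × 1.66 = 0.01033 mmol/kg = 10.33 μmol/kg
pCO2 = [CO2*]/KH = 1.033×10^-5 / 3.236×10^-2 = 319 μatm

pCO2 = 319 μatm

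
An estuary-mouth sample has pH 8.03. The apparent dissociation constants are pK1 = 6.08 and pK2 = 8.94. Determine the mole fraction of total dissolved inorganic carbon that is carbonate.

α₂ = 1 / (1 + [H⁺]/K2 + [H⁺]²/(K1K2)) = 1 / (1 + 10^+0.91 + 10^-1.04)
   = 1 / (1 + 8.1283 + 0.091201) = 1/9.2195 = 0.1085

α₂ = 0.108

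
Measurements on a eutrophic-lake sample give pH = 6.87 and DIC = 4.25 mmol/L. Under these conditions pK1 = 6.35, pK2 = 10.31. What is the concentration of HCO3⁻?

α₁ = 1 / (1 + [H⁺]/K1 + K2/[H⁺]) = 1 / (1 + 10^-0.52 + 10^-3.44)
   = 1 / (1 + 0.30200 + 0.00036308) = 1/1.3024 = 0.7678
[HCO3⁻] = α₁ × DIC = 0.7678 × 4.25 = 3.26 mmol/L

[HCO3⁻] = 3.26 mmol/L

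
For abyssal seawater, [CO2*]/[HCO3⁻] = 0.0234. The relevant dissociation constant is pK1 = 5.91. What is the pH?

pH = 7.54

From K1 = [H⁺][HCO3⁻]/[CO2*]:  pH = pK1 − log₁₀([CO2*]/[HCO3⁻])
log₁₀(0.0234) = -1.631
pH = 5.91 − (-1.631) = 7.54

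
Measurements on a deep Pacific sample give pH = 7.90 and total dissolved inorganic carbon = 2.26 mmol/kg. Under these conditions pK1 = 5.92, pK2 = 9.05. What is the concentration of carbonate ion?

[CO3²⁻] = 0.148 mmol/kg

α₂ = 1 / (1 + [H⁺]/K2 + [H⁺]²/(K1K2)) = 1 / (1 + 10^+1.15 + 10^-0.83)
   = 1 / (1 + 14.125 + 0.14791) = 1/15.273 = 0.06547
[CO3²⁻] = α₂ × DIC = 0.06547 × 2.26 = 0.148 mmol/kg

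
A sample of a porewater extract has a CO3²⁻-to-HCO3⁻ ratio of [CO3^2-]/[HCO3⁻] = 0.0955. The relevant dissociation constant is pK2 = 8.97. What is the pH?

pH = 7.95

From K2 = [H⁺][CO3^2-]/[HCO3⁻]:  pH = pK2 + log₁₀([CO3^2-]/[HCO3⁻])
log₁₀(0.0955) = -1.020
pH = 8.97 + (-1.020) = 7.95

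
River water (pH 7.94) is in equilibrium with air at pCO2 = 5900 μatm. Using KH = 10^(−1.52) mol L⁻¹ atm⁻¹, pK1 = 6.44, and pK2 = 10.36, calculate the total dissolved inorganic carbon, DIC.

[CO2*] = KH · pCO2 = 10^(−1.52) × 5900×10^-6 = 1.782×10^-4 mol/L
α₀ = 1/(1 + K1/[H⁺] + K1K2/[H⁺]²) = 1/(1 + 10^+1.50 + 10^-0.92) = 0.03054
DIC = [CO2*]/α₀ = 1.782×10^-4 / 0.03054 = 5.83 mmol/L

DIC = 5.83 mmol/L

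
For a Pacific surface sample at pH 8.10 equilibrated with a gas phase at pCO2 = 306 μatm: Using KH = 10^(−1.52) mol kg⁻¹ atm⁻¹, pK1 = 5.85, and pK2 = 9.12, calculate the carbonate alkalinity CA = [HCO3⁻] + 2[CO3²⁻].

[CO2*] = KH · pCO2 = 10^(−1.52) × 306×10^-6 = 9.241×10^-6 mol/kg
α₀ = 1/(1 + K1/[H⁺] + K1K2/[H⁺]²) = 1/(1 + 10^+2.25 + 10^+1.23) = 0.005107
DIC = [CO2*]/α₀ = 9.241×10^-6 / 0.005107 = 1.809 mmol/kg
CA = (α₁ + 2α₂)·DIC = (0.9082 + 2×0.08673) × 1.809 = 1.96 mmol/kg

CA = 1.96 mmol/kg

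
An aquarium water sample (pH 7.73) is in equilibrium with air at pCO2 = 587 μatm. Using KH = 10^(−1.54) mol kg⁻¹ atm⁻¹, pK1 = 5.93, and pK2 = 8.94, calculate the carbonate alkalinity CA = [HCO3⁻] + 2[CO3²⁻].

CA = 1.20 mmol/kg

[CO2*] = KH · pCO2 = 10^(−1.54) × 587×10^-6 = 1.693×10^-5 mol/kg
α₀ = 1/(1 + K1/[H⁺] + K1K2/[H⁺]²) = 1/(1 + 10^+1.80 + 10^+0.59) = 0.01471
DIC = [CO2*]/α₀ = 1.693×10^-5 / 0.01471 = 1.151 mmol/kg
CA = (α₁ + 2α₂)·DIC = (0.9281 + 2×0.05722) × 1.151 = 1.20 mmol/kg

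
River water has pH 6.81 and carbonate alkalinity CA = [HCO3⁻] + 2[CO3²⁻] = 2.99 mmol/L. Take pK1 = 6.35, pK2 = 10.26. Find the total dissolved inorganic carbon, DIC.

DIC = 4.02 mmol/L

CA = [HCO3⁻] + 2[CO3²⁻] = (α₁ + 2α₂)·DIC
At pH 6.81: [H⁺]/K1 = 10^-0.46 = 0.34674, K2/[H⁺] = 10^-3.45 = 0.00035481
α₁ = 1/(1 + 0.34674 + 0.00035481) = 1/1.3471 = 0.7423; α₂ = α₁·K2/[H⁺] = 0.0002634
α₁ + 2α₂ = 0.7429
DIC = CA / (α₁ + 2α₂) = 2.99 / 0.7429 = 4.02 mmol/L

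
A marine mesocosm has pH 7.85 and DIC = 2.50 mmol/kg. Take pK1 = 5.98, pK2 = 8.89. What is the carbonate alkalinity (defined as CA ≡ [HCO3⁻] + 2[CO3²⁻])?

CA = 2.68 mmol/kg

CA = [HCO3⁻] + 2[CO3²⁻] = (α₁ + 2α₂)·DIC
At pH 7.85: [H⁺]/K1 = 10^-1.87 = 0.013490, K2/[H⁺] = 10^-1.04 = 0.091201
α₁ = 1/(1 + 0.013490 + 0.091201) = 1/1.1047 = 0.9052; α₂ = α₁·K2/[H⁺] = 0.08256
α₁ + 2α₂ = 1.0703
CA = 1.0703 × 2.50 = 2.68 mmol/kg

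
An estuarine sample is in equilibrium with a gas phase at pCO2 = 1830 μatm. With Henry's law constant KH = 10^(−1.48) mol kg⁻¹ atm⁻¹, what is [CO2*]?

[CO2*] = 60.6 μmol/kg

KH = 10^(−1.48) = 3.311×10^-2 mol kg⁻¹ atm⁻¹
[CO2*] = KH · pCO2 = 3.311×10^-2 × 1830×10^-6 atm = 6.06×10^-5 mol/kg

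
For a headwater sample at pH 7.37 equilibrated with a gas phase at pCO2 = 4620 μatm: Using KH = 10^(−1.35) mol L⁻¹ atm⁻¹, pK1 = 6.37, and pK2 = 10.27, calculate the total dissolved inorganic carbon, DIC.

DIC = 2.27 mmol/L

[CO2*] = KH · pCO2 = 10^(−1.35) × 4620×10^-6 = 2.064×10^-4 mol/L
α₀ = 1/(1 + K1/[H⁺] + K1K2/[H⁺]²) = 1/(1 + 10^+1.00 + 10^-1.90) = 0.09081
DIC = [CO2*]/α₀ = 2.064×10^-4 / 0.09081 = 2.27 mmol/L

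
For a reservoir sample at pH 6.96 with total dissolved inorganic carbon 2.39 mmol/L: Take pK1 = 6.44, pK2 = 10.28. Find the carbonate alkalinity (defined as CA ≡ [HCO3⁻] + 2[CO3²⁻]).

CA = [HCO3⁻] + 2[CO3²⁻] = (α₁ + 2α₂)·DIC
At pH 6.96: [H⁺]/K1 = 10^-0.52 = 0.30200, K2/[H⁺] = 10^-3.32 = 0.00047863
α₁ = 1/(1 + 0.30200 + 0.00047863) = 1/1.3025 = 0.7678; α₂ = α₁·K2/[H⁺] = 0.0003675
α₁ + 2α₂ = 0.7685
CA = 0.7685 × 2.39 = 1.84 mmol/L

CA = 1.84 mmol/L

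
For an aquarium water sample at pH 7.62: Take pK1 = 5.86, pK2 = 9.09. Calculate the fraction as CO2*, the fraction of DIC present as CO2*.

α₀ = 0.0165

α₀ = 1 / (1 + K1/[H⁺] + K1K2/[H⁺]²) = 1 / (1 + 10^+1.76 + 10^+0.29)
   = 1 / (1 + 57.544 + 1.9498) = 1/60.494 = 0.01653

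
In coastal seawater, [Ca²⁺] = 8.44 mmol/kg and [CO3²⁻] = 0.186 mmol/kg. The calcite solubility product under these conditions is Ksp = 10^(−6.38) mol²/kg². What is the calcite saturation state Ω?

Ksp = 10^(−6.38) = 4.169×10^-7
Ω = [Ca²⁺][CO3²⁻]/Ksp = (8.44×10^-3)(0.186×10^-3) / 4.169×10^-7 = 3.77

Ω = 3.77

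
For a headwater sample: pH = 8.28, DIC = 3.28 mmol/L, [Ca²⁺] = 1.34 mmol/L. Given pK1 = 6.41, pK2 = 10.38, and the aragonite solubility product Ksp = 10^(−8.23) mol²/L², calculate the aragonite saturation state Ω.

Ω = 5.80

α₂ = 1 / (1 + [H⁺]/K2 + [H⁺]²/(K1K2)) = 1 / (1 + 10^+2.10 + 10^+0.23)
   = 1 / (1 + 125.89 + 1.6982) = 1/128.59 = 0.007777
[CO3²⁻] = α₂ × DIC = 0.007777 × 3.28 = 0.02551 mmol/L
Ksp = 10^(−8.23) = 5.888×10^-9
Ω = [Ca²⁺][CO3²⁻]/Ksp = (1.34×10^-3)(2.551×10^-5) / 5.888×10^-9 = 5.80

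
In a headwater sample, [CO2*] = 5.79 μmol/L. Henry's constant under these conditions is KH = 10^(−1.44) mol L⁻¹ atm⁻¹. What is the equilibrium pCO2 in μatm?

pCO2 = 159 μatm

KH = 10^(−1.44) = 3.631×10^-2 mol L⁻¹ atm⁻¹
pCO2 = [CO2*]/KH = 5.79×10^-6 / 3.631×10^-2 = 1.59×10^-4 atm = 159 μatm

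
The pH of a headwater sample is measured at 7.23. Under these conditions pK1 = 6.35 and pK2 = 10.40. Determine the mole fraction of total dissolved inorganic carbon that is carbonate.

α₂ = 1 / (1 + [H⁺]/K2 + [H⁺]²/(K1K2)) = 1 / (1 + 10^+3.17 + 10^+2.29)
   = 1 / (1 + 1479.1 + 194.98) = 1/1675.1 = 0.0005970

α₂ = 0.000597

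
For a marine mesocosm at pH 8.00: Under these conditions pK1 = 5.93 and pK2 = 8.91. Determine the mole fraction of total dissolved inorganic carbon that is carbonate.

α₂ = 1 / (1 + [H⁺]/K2 + [H⁺]²/(K1K2)) = 1 / (1 + 10^+0.91 + 10^-1.16)
   = 1 / (1 + 8.1283 + 0.069183) = 1/9.1975 = 0.1087

α₂ = 0.109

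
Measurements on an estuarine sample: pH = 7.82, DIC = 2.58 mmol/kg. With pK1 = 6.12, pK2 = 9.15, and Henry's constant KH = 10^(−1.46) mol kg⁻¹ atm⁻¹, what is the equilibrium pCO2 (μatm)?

α₀ = 1 / (1 + K1/[H⁺] + K1K2/[H⁺]²) = 1 / (1 + 10^+1.70 + 10^+0.37)
   = 1 / (1 + 50.119 + 2.3442) = 1/53.463 = 0.01870
[CO2*] = α₀ × DIC = 0.01870 × 2.58 = 0.04826 mmol/kg
pCO2 = [CO2*]/KH = 4.826×10^-5 / 3.467×10^-2 = 1390 μatm

pCO2 = 1390 μatm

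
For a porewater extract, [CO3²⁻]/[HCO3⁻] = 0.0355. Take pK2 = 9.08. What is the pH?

pH = 7.63

From K2 = [H⁺][CO3²⁻]/[HCO3⁻]:  pH = pK2 + log₁₀([CO3²⁻]/[HCO3⁻])
log₁₀(0.0355) = -1.450
pH = 9.08 + (-1.450) = 7.63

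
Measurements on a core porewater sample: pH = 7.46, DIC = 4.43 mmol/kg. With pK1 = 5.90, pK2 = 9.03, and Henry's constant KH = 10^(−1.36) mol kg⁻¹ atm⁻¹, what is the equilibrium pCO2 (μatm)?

pCO2 = 2650 μatm

α₀ = 1 / (1 + K1/[H⁺] + K1K2/[H⁺]²) = 1 / (1 + 10^+1.56 + 10^-0.01)
   = 1 / (1 + 36.308 + 0.97724) = 1/38.285 = 0.02612
[CO2*] = α₀ × DIC = 0.02612 × 4.43 = 0.1157 mmol/kg
pCO2 = [CO2*]/KH = 1.157×10^-4 / 4.365×10^-2 = 2650 μatm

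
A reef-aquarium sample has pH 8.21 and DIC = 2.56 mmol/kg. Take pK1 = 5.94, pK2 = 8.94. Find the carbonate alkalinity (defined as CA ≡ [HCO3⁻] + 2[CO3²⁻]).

CA = [HCO3⁻] + 2[CO3²⁻] = (α₁ + 2α₂)·DIC
At pH 8.21: [H⁺]/K1 = 10^-2.27 = 0.0053703, K2/[H⁺] = 10^-0.73 = 0.18621
α₁ = 1/(1 + 0.0053703 + 0.18621) = 1/1.1916 = 0.8392; α₂ = α₁·K2/[H⁺] = 0.1563
α₁ + 2α₂ = 1.1518
CA = 1.1518 × 2.56 = 2.95 mmol/kg

CA = 2.95 mmol/kg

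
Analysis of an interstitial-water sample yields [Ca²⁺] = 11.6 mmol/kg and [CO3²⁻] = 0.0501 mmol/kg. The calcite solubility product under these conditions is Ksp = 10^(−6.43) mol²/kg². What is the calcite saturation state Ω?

Ksp = 10^(−6.43) = 3.715×10^-7
Ω = [Ca²⁺][CO3²⁻]/Ksp = (11.6×10^-3)(0.0501×10^-3) / 3.715×10^-7 = 1.56

Ω = 1.56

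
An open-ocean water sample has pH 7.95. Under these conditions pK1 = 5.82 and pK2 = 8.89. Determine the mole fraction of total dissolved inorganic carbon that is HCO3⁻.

α₁ = 1 / (1 + [H⁺]/K1 + K2/[H⁺]) = 1 / (1 + 10^-2.13 + 10^-0.94)
   = 1 / (1 + 0.0074131 + 0.11482) = 1/1.1222 = 0.8911

α₁ = 0.891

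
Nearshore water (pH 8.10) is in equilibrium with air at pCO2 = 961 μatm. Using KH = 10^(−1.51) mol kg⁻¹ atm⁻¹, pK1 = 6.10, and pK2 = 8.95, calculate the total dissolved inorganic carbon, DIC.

DIC = 3.42 mmol/kg

[CO2*] = KH · pCO2 = 10^(−1.51) × 961×10^-6 = 2.970×10^-5 mol/kg
α₀ = 1/(1 + K1/[H⁺] + K1K2/[H⁺]²) = 1/(1 + 10^+2.00 + 10^+1.15) = 0.008686
DIC = [CO2*]/α₀ = 2.970×10^-5 / 0.008686 = 3.42 mmol/kg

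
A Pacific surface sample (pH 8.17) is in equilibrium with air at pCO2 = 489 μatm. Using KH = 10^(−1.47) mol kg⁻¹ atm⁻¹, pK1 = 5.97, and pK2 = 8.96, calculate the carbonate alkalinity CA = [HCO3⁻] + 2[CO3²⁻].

CA = 3.48 mmol/kg

[CO2*] = KH · pCO2 = 10^(−1.47) × 489×10^-6 = 1.657×10^-5 mol/kg
α₀ = 1/(1 + K1/[H⁺] + K1K2/[H⁺]²) = 1/(1 + 10^+2.20 + 10^+1.41) = 0.005400
DIC = [CO2*]/α₀ = 1.657×10^-5 / 0.005400 = 3.069 mmol/kg
CA = (α₁ + 2α₂)·DIC = (0.8558 + 2×0.1388) × 3.069 = 3.48 mmol/kg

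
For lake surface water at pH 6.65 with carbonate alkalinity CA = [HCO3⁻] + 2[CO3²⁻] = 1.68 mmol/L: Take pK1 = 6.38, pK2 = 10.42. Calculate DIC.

DIC = 2.58 mmol/L

CA = [HCO3⁻] + 2[CO3²⁻] = (α₁ + 2α₂)·DIC
At pH 6.65: [H⁺]/K1 = 10^-0.27 = 0.53703, K2/[H⁺] = 10^-3.77 = 0.00016982
α₁ = 1/(1 + 0.53703 + 0.00016982) = 1/1.5372 = 0.6505; α₂ = α₁·K2/[H⁺] = 0.0001105
α₁ + 2α₂ = 0.6508
DIC = CA / (α₁ + 2α₂) = 1.68 / 0.6508 = 2.58 mmol/L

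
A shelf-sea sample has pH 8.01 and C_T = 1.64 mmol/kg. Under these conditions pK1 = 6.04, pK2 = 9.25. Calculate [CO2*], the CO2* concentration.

α₀ = 1 / (1 + K1/[H⁺] + K1K2/[H⁺]²) = 1 / (1 + 10^+1.97 + 10^+0.73)
   = 1 / (1 + 93.325 + 5.3703) = 1/99.696 = 0.01003
[CO2*] = α₀ × DIC = 0.01003 × 1.64 = 0.0165 mmol/kg = 16.5 μmol/kg

[CO2*] = 16.5 μmol/kg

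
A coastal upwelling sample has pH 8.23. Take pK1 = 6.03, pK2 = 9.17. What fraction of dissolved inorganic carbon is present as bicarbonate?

α₁ = 0.892

α₁ = 1 / (1 + [H⁺]/K1 + K2/[H⁺]) = 1 / (1 + 10^-2.20 + 10^-0.94)
   = 1 / (1 + 0.0063096 + 0.11482) = 1/1.1211 = 0.8920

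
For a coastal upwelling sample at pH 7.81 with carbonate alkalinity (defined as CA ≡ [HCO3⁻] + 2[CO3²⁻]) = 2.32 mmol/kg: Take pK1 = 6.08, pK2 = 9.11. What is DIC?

DIC = 2.25 mmol/kg

CA = [HCO3⁻] + 2[CO3²⁻] = (α₁ + 2α₂)·DIC
At pH 7.81: [H⁺]/K1 = 10^-1.73 = 0.018621, K2/[H⁺] = 10^-1.30 = 0.050119
α₁ = 1/(1 + 0.018621 + 0.050119) = 1/1.0687 = 0.9357; α₂ = α₁·K2/[H⁺] = 0.04690
α₁ + 2α₂ = 1.0295
DIC = CA / (α₁ + 2α₂) = 2.32 / 1.0295 = 2.25 mmol/kg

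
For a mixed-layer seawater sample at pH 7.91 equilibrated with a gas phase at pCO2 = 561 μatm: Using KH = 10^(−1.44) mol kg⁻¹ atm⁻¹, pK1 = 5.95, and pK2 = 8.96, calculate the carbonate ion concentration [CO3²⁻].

[CO3²⁻] = 0.166 mmol/kg

[CO2*] = KH · pCO2 = 10^(−1.44) × 561×10^-6 = 2.037×10^-5 mol/kg
α₀ = 1/(1 + K1/[H⁺] + K1K2/[H⁺]²) = 1/(1 + 10^+1.96 + 10^+0.91) = 0.009967
DIC = [CO2*]/α₀ = 2.037×10^-5 / 0.009967 = 2.044 mmol/kg
[CO3²⁻] = α₂·DIC; α₂ = 0.08102, so [CO3²⁻] = 0.08102 × 2.044 = 0.166 mmol/kg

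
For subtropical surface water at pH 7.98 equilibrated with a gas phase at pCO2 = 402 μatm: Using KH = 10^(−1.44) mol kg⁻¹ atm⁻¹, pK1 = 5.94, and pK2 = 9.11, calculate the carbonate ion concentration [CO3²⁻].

[CO3²⁻] = 0.119 mmol/kg

[CO2*] = KH · pCO2 = 10^(−1.44) × 402×10^-6 = 1.460×10^-5 mol/kg
α₀ = 1/(1 + K1/[H⁺] + K1K2/[H⁺]²) = 1/(1 + 10^+2.04 + 10^+0.91) = 0.008419
DIC = [CO2*]/α₀ = 1.460×10^-5 / 0.008419 = 1.734 mmol/kg
[CO3²⁻] = α₂·DIC; α₂ = 0.06843, so [CO3²⁻] = 0.06843 × 1.734 = 0.119 mmol/kg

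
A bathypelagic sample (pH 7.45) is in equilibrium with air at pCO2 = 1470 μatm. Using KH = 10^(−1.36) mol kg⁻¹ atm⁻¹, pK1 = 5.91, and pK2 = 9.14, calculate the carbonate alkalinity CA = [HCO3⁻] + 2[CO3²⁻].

CA = 2.32 mmol/kg

[CO2*] = KH · pCO2 = 10^(−1.36) × 1470×10^-6 = 6.417×10^-5 mol/kg
α₀ = 1/(1 + K1/[H⁺] + K1K2/[H⁺]²) = 1/(1 + 10^+1.54 + 10^-0.15) = 0.02749
DIC = [CO2*]/α₀ = 6.417×10^-5 / 0.02749 = 2.335 mmol/kg
CA = (α₁ + 2α₂)·DIC = (0.9531 + 2×0.01946) × 2.335 = 2.32 mmol/kg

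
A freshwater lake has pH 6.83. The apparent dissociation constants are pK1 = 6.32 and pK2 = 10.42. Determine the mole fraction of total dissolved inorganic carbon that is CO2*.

α₀ = 1 / (1 + K1/[H⁺] + K1K2/[H⁺]²) = 1 / (1 + 10^+0.51 + 10^-3.08)
   = 1 / (1 + 3.2359 + 0.00083176) = 1/4.2368 = 0.2360

α₀ = 0.236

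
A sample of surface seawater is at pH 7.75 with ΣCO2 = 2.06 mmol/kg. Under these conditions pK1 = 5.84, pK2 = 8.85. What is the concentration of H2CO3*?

α₀ = 1 / (1 + K1/[H⁺] + K1K2/[H⁺]²) = 1 / (1 + 10^+1.91 + 10^+0.81)
   = 1 / (1 + 81.283 + 6.4565) = 1/88.740 = 0.01127
[CO2*] = α₀ × DIC = 0.01127 × 2.06 = 0.0232 mmol/kg

[CO2*] = 0.0232 mmol/kg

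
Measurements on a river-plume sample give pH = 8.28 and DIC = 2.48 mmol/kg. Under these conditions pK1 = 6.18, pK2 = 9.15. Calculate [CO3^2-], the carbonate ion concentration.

[CO3²⁻] = 0.293 mmol/kg

α₂ = 1 / (1 + [H⁺]/K2 + [H⁺]²/(K1K2)) = 1 / (1 + 10^+0.87 + 10^-1.23)
   = 1 / (1 + 7.4131 + 0.058884) = 1/8.4720 = 0.1180
[CO3²⁻] = α₂ × DIC = 0.1180 × 2.48 = 0.293 mmol/kg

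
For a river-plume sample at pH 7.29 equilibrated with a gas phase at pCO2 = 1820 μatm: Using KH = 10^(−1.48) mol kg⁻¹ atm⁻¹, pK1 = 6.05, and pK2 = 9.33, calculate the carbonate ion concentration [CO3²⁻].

[CO2*] = KH · pCO2 = 10^(−1.48) × 1820×10^-6 = 6.027×10^-5 mol/kg
α₀ = 1/(1 + K1/[H⁺] + K1K2/[H⁺]²) = 1/(1 + 10^+1.24 + 10^-0.80) = 0.05395
DIC = [CO2*]/α₀ = 6.027×10^-5 / 0.05395 = 1.117 mmol/kg
[CO3²⁻] = α₂·DIC; α₂ = 0.008550, so [CO3²⁻] = 0.008550 × 1.117 = 0.00955 mmol/kg = 9.55 μmol/kg

[CO3²⁻] = 9.55 μmol/kg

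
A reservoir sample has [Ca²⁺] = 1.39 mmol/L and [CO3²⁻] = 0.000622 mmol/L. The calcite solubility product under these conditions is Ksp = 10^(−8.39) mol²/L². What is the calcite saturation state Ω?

Ω = 0.212

Ksp = 10^(−8.39) = 4.074×10^-9
Ω = [Ca²⁺][CO3²⁻]/Ksp = (1.39×10^-3)(0.000622×10^-3) / 4.074×10^-9 = 0.212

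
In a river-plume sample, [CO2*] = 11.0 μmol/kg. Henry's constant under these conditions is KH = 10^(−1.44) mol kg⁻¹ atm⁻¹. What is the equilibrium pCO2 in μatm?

KH = 10^(−1.44) = 3.631×10^-2 mol kg⁻¹ atm⁻¹
pCO2 = [CO2*]/KH = 11.0×10^-6 / 3.631×10^-2 = 3.03×10^-4 atm = 303 μatm

pCO2 = 303 μatm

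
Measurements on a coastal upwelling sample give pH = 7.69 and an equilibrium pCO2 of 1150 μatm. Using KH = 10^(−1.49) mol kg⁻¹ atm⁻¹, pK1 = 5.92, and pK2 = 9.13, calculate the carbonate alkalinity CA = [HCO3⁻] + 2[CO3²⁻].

[CO2*] = KH · pCO2 = 10^(−1.49) × 1150×10^-6 = 3.721×10^-5 mol/kg
α₀ = 1/(1 + K1/[H⁺] + K1K2/[H⁺]²) = 1/(1 + 10^+1.77 + 10^+0.33) = 0.01612
DIC = [CO2*]/α₀ = 3.721×10^-5 / 0.01612 = 2.308 mmol/kg
CA = (α₁ + 2α₂)·DIC = (0.9494 + 2×0.03447) × 2.308 = 2.35 mmol/kg

CA = 2.35 mmol/kg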